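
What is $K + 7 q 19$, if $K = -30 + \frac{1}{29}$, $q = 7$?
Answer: $\frac{26130}{29} \approx 901.03$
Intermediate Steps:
$K = - \frac{869}{29}$ ($K = -30 + \frac{1}{29} = - \frac{869}{29} \approx -29.966$)
$K + 7 q 19 = - \frac{869}{29} + 7 \cdot 7 \cdot 19 = - \frac{869}{29} + 49 \cdot 19 = - \frac{869}{29} + 931 = \frac{26130}{29}$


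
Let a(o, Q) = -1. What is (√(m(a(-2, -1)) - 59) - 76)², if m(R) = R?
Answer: 5716 - 304*I*√15 ≈ 5716.0 - 1177.4*I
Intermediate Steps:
(√(m(a(-2, -1)) - 59) - 76)² = (√(-1 - 59) - 76)² = (√(-60) - 76)² = (2*I*√15 - 76)² = (-76 + 2*I*√15)²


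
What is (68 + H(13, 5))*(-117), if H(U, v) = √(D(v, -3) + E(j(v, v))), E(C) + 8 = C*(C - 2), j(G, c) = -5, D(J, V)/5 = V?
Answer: -7956 - 234*√3 ≈ -8361.3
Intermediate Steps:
D(J, V) = 5*V
E(C) = -8 + C*(-2 + C) (E(C) = -8 + C*(C - 2) = -8 + C*(-2 + C))
H(U, v) = 2*√3 (H(U, v) = √(5*(-3) + (-8 + (-5)² - 2*(-5))) = √(-15 + (-8 + 25 + 10)) = √(-15 + 27) = √12 = 2*√3)
(68 + H(13, 5))*(-117) = (68 + 2*√3)*(-117) = -7956 - 234*√3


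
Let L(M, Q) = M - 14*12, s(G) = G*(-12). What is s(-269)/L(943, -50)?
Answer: 3228/775 ≈ 4.1652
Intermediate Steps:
s(G) = -12*G
L(M, Q) = -168 + M (L(M, Q) = M - 168 = -168 + M)
s(-269)/L(943, -50) = (-12*(-269))/(-168 + 943) = 3228/775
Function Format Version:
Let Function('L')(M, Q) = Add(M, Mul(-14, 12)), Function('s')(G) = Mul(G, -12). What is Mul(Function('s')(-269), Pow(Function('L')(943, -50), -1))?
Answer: Rational(3228, 775) ≈ 4.1652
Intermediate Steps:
Function('s')(G) = Mul(-12, G)
Function('L')(M, Q) = Add(-168, M) (Function('L')(M, Q) = Add(M, -168) = Add(-168, M))
Mul(Function('s')(-269), Pow(Function('L')(943, -50), -1)) = Mul(Mul(-12, -269), Pow(Add(-168, 943), -1)) = Mul(3228, Pow(775, -1)) = Mul(3228, Rational(1, 775)) = Rational(3228, 775)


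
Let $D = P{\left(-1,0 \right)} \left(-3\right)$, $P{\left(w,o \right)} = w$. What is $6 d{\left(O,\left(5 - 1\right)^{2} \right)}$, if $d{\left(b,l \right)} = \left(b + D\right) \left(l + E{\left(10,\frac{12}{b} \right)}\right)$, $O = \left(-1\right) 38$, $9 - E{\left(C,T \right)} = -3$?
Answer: $-5880$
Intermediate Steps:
$E{\left(C,T \right)} = 12$ ($E{\left(C,T \right)} = 9 - -3 = 9 + 3 = 12$)
$D = 3$ ($D = \left(-1\right) \left(-3\right) = 3$)
$O = -38$
$d{\left(b,l \right)} = \left(3 + b\right) \left(12 + l\right)$ ($d{\left(b,l \right)} = \left(b + 3\right) \left(l + 12\right) = \left(3 + b\right) \left(12 + l\right)$)
$6 d{\left(O,\left(5 - 1\right)^{2} \right)} = 6 \left(36 + 3 \left(5 - 1\right)^{2} + 12 \left(-38\right) - 38 \left(5 - 1\right)^{2}\right) = 6 \left(36 + 3 \cdot 4^{2} - 456 - 38 \cdot 4^{2}\right) = 6 \left(36 + 3 \cdot 16 - 456 - 608\right) = 6 \left(36 + 48 - 456 - 608\right) = 6 \left(-980\right) = -5880$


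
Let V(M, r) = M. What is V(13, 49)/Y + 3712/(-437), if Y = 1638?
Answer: -467275/55062 ≈ -8.4863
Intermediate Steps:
V(13, 49)/Y + 3712/(-437) = 13/1638 + 3712/(-437) = 13*(1/1638) + 3712*(-1/437) = 1/126 - 3712/437 = -467275/55062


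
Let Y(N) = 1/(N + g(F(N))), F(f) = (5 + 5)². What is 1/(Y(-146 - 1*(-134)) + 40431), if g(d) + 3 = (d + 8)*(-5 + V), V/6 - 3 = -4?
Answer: 1203/48638492 ≈ 2.4733e-5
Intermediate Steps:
V = -6 (V = 18 + 6*(-4) = 18 - 24 = -6)
F(f) = 100 (F(f) = 10² = 100)
g(d) = -91 - 11*d (g(d) = -3 + (d + 8)*(-5 - 6) = -3 + (8 + d)*(-11) = -3 + (-88 - 11*d) = -91 - 11*d)
Y(N) = 1/(-1191 + N) (Y(N) = 1/(N + (-91 - 11*100)) = 1/(N + (-91 - 1100)) = 1/(N - 1191) = 1/(-1191 + N))
1/(Y(-146 - 1*(-134)) + 40431) = 1/(1/(-1191 + (-146 - 1*(-134))) + 40431) = 1/(1/(-1191 + (-146 + 134)) + 40431) = 1/(1/(-1191 - 12) + 40431) = 1/(1/(-1203) + 40431) = 1/(-1/1203 + 40431) = 1/(48638492/1203) = 1203/48638492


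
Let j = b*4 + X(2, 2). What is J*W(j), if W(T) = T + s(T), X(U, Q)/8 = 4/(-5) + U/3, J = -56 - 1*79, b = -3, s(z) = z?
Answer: 3528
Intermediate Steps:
J = -135 (J = -56 - 79 = -135)
X(U, Q) = -32/5 + 8*U/3 (X(U, Q) = 8*(4/(-5) + U/3) = 8*(4*(-1/5) + U*(1/3)) = 8*(-4/5 + U/3) = -32/5 + 8*U/3)
j = -196/15 (j = -3*4 + (-32/5 + (8/3)*2) = -12 + (-32/5 + 16/3) = -12 - 16/15 = -196/15 ≈ -13.067)
W(T) = 2*T (W(T) = T + T = 2*T)
J*W(j) = -270*(-196)/15 = -135*(-392/15) = 3528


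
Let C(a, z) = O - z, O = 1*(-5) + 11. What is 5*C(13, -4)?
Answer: 50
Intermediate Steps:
O = 6 (O = -5 + 11 = 6)
C(a, z) = 6 - z
5*C(13, -4) = 5*(6 - 1*(-4)) = 5*(6 + 4) = 5*10 = 50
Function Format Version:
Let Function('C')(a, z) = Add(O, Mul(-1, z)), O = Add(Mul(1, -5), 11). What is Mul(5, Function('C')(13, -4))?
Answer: 50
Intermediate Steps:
O = 6 (O = Add(-5, 11) = 6)
Function('C')(a, z) = Add(6, Mul(-1, z))
Mul(5, Function('C')(13, -4)) = Mul(5, Add(6, Mul(-1, -4))) = Mul(5, Add(6, 4)) = Mul(5, 10) = 50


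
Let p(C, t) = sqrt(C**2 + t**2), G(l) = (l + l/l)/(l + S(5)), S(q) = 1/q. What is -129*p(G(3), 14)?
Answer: -129*sqrt(3161)/4 ≈ -1813.2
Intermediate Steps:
G(l) = (1 + l)/(1/5 + l) (G(l) = (l + l/l)/(l + 1/5) = (l + 1)/(l + 1/5) = (1 + l)/(1/5 + l))
-129*p(G(3), 14) = -129*sqrt((5*(1 + 3)/(1 + 5*3))**2 + 14**2) = -129*sqrt((5*4/(1 + 15))**2 + 196) = -129*sqrt((5*4/16)**2 + 196) = -129*sqrt((5*(1/16)*4)**2 + 196) = -129*sqrt((5/4)**2 + 196) = -129*sqrt(25/16 + 196) = -129*sqrt(3161)/4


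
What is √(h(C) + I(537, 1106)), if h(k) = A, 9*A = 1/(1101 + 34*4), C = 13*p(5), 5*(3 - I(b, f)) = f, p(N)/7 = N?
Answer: I*√75123616130/18555 ≈ 14.772*I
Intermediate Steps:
p(N) = 7*N
I(b, f) = 3 - f/5
C = 455 (C = 13*(7*5) = 13*35 = 455)
A = 1/11133 (A = 1/(9*(1101 + 34*4)) = 1/(9*(1101 + 136)) = (⅑)/1237 = (⅑)*(1/1237) = 1/11133 ≈ 8.9823e-5)
h(k) = 1/11133
√(h(C) + I(537, 1106)) = √(1/11133 + (3 - ⅕*1106)) = √(1/11133 + (3 - 1106/5)) = √(1/11133 - 1091/5) = √(-12146098/55665) = I*√75123616130/18555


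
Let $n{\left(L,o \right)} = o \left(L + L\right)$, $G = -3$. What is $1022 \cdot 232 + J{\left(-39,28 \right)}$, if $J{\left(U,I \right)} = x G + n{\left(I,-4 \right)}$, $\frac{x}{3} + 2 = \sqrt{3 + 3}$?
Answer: $236898 - 9 \sqrt{6} \approx 2.3688 \cdot 10^{5}$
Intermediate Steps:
$x = -6 + 3 \sqrt{6}$ ($x = -6 + 3 \sqrt{3 + 3} = -6 + 3 \sqrt{6} \approx 1.3485$)
$n{\left(L,o \right)} = 2 L o$ ($n{\left(L,o \right)} = o 2 L = 2 L o$)
$J{\left(U,I \right)} = 18 - 9 \sqrt{6} - 8 I$ ($J{\left(U,I \right)} = \left(-6 + 3 \sqrt{6}\right) \left(-3\right) + 2 I \left(-4\right) = \left(18 - 9 \sqrt{6}\right) - 8 I = 18 - 9 \sqrt{6} - 8 I$)
$1022 \cdot 232 + J{\left(-39,28 \right)} = 1022 \cdot 232 - \left(206 + 9 \sqrt{6}\right) = 237104 - \left(206 + 9 \sqrt{6}\right) = 236898 - 9 \sqrt{6}$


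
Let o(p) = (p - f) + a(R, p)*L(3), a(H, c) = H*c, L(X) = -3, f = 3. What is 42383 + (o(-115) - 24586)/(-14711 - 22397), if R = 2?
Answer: 786386189/18554 ≈ 42384.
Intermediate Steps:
o(p) = -3 - 5*p (o(p) = (p - 1*3) + (2*p)*(-3) = (p - 3) - 6*p = (-3 + p) - 6*p = -3 - 5*p)
42383 + (o(-115) - 24586)/(-14711 - 22397) = 42383 + ((-3 - 5*(-115)) - 24586)/(-14711 - 22397) = 42383 + ((-3 + 575) - 24586)/(-37108) = 42383 + (572 - 24586)*(-1/37108) = 42383 - 24014*(-1/37108) = 42383 + 12007/18554 = 786386189/18554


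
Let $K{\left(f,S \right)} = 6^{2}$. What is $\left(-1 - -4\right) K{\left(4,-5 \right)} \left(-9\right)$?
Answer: $-972$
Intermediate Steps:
$K{\left(f,S \right)} = 36$
$\left(-1 - -4\right) K{\left(4,-5 \right)} \left(-9\right) = \left(-1 - -4\right) 36 \left(-9\right) = \left(-1 + 4\right) 36 \left(-9\right) = 3 \cdot 36 \left(-9\right) = 108 \left(-9\right) = -972$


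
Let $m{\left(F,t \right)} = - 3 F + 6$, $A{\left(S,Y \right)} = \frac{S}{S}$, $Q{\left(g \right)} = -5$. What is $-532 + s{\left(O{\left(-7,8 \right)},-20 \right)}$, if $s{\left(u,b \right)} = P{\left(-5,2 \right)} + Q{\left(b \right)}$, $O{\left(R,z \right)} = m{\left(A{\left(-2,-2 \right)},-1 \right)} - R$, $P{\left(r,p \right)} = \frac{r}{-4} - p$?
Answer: $- \frac{2151}{4} \approx -537.75$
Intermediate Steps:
$A{\left(S,Y \right)} = 1$
$P{\left(r,p \right)} = - p - \frac{r}{4}$ ($P{\left(r,p \right)} = r \left(- \frac{1}{4}\right) - p = - \frac{r}{4} - p = - p - \frac{r}{4}$)
$m{\left(F,t \right)} = 6 - 3 F$
$O{\left(R,z \right)} = 3 - R$ ($O{\left(R,z \right)} = \left(6 - 3\right) - R = 3 - R$)
$s{\left(u,b \right)} = - \frac{23}{4}$ ($s{\left(u,b \right)} = \left(\left(-1\right) 2 - - \frac{5}{4}\right) - 5 = \left(-2 + \frac{5}{4}\right) - 5 = - \frac{3}{4} - 5 = - \frac{23}{4}$)
$-532 + s{\left(O{\left(-7,8 \right)},-20 \right)} = -532 - \frac{23}{4} = - \frac{2151}{4}$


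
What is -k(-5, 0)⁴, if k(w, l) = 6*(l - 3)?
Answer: -104976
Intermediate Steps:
k(w, l) = -18 + 6*l (k(w, l) = 6*(-3 + l) = -18 + 6*l)
-k(-5, 0)⁴ = -(-18 + 6*0)⁴ = -(-18 + 0)⁴ = -1*(-18)⁴ = -1*104976 = -104976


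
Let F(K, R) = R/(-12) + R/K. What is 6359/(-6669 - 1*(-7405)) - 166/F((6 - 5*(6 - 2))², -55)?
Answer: -1211983/40480 ≈ -29.940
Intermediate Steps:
F(K, R) = -R/12 + R/K (F(K, R) = R*(-1/12) + R/K = -R/12 + R/K)
6359/(-6669 - 1*(-7405)) - 166/F((6 - 5*(6 - 2))², -55) = 6359/(-6669 - 1*(-7405)) - 166/(-1/12*(-55) - 55/(6 - 5*(6 - 2))²) = 6359/(-6669 + 7405) - 166/(55/12 - 55/(6 - 5*4)²) = 6359/736 - 166/(55/12 - 55/(6 - 20)²) = 6359*(1/736) - 166/(55/12 - 55/((-14)²)) = 6359/736 - 166/(55/12 - 55/196) = 6359/736 - 166/1265/294 = 6359/736 - 166*294/1265 = 6359/736 - 48804/1265 = -1211983/40480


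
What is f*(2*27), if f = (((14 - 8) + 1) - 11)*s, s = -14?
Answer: 3024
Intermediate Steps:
f = 56 (f = (((14 - 8) + 1) - 11)*(-14) = ((6 + 1) - 11)*(-14) = (7 - 11)*(-14) = -4*(-14) = 56)
f*(2*27) = 56*(2*27) = 56*54 = 3024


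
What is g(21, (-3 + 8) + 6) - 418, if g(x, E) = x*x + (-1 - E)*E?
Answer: -109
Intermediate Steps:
g(x, E) = x**2 + E*(-1 - E)
g(21, (-3 + 8) + 6) - 418 = (21**2 - ((-3 + 8) + 6) - ((-3 + 8) + 6)**2) - 418 = (441 - (5 + 6) - (5 + 6)**2) - 418 = (441 - 1*11 - 1*11**2) - 418 = (441 - 11 - 1*121) - 418 = (441 - 11 - 121) - 418 = 309 - 418 = -109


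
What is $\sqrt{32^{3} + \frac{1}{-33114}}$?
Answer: $\frac{\sqrt{35931324251814}}{33114} \approx 181.02$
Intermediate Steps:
$\sqrt{32^{3} + \frac{1}{-33114}} = \sqrt{32768 - \frac{1}{33114}} = \sqrt{\frac{1085079551}{33114}} = \frac{\sqrt{35931324251814}}{33114}$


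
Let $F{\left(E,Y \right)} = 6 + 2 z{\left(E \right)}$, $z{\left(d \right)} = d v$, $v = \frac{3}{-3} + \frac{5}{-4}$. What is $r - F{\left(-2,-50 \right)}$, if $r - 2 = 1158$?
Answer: $1145$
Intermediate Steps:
$r = 1160$ ($r = 2 + 1158 = 1160$)
$v = - \frac{9}{4}$ ($v = 3 \left(- \frac{1}{3}\right) + 5 \left(- \frac{1}{4}\right) = -1 - \frac{5}{4} = - \frac{9}{4} \approx -2.25$)
$z{\left(d \right)} = - \frac{9 d}{4}$ ($z{\left(d \right)} = d \left(- \frac{9}{4}\right) = - \frac{9 d}{4}$)
$F{\left(E,Y \right)} = 6 - \frac{9 E}{2}$ ($F{\left(E,Y \right)} = 6 + 2 \left(- \frac{9 E}{4}\right) = 6 - \frac{9 E}{2}$)
$r - F{\left(-2,-50 \right)} = 1160 - \left(6 - -9\right) = 1160 - \left(6 + 9\right) = 1160 - 15 = 1145$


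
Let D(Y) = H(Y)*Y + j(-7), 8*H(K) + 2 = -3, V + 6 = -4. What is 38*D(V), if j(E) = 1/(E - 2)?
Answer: 4199/18 ≈ 233.28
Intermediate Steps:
V = -10 (V = -6 - 4 = -10)
H(K) = -5/8 (H(K) = -¼ + (⅛)*(-3) = -¼ - 3/8 = -5/8)
j(E) = 1/(-2 + E)
D(Y) = -⅑ - 5*Y/8 (D(Y) = -5*Y/8 + 1/(-2 - 7) = -5*Y/8 + 1/(-9) = -5*Y/8 - ⅑ = -⅑ - 5*Y/8)
38*D(V) = 38*(-⅑ - 5/8*(-10)) = 38*(-⅑ + 25/4) = 38*(221/36) = 4199/18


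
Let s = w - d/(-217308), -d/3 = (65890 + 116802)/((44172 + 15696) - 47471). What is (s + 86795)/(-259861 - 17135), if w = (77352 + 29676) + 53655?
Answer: -55558136081821/62184846631908 ≈ -0.89344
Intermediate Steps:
d = -548076/12397 (d = -3*(65890 + 116802)/((44172 + 15696) - 47471) = -548076/(59868 - 47471) = -548076/12397 ≈ -44.210)
w = 160683 (w = 107028 + 53655 = 160683)
s = 36072895271786/224497273 (s = 160683 - (-548076)/(12397*(-217308)) = 160683 - (-548076)*(-1)/(12397*217308) = 160683 - 1*45673/224497273 = 160683 - 45673/224497273 = 36072895271786/224497273 ≈ 1.6068e+5)
(s + 86795)/(-259861 - 17135) = (36072895271786/224497273 + 86795)/(-259861 - 17135) = (55558136081821/224497273)/(-276996) = (55558136081821/224497273)*(-1/276996) = -55558136081821/62184846631908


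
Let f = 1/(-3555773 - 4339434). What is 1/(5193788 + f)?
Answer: 7895207/41006031374115 ≈ 1.9254e-7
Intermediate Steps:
f = -1/7895207 (f = 1/(-7895207) = -1/7895207 ≈ -1.2666e-7)
1/(5193788 + f) = 1/(5193788 - 1/7895207) = 1/(41006031374115/7895207) = 7895207/41006031374115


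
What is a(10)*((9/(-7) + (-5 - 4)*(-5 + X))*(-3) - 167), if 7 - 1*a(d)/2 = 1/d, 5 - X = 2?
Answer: -20976/7 ≈ -2996.6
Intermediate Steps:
X = 3 (X = 5 - 1*2 = 5 - 2 = 3)
a(d) = 14 - 2/d
a(10)*((9/(-7) + (-5 - 4)*(-5 + X))*(-3) - 167) = (14 - 2/10)*((9/(-7) + (-5 - 4)*(-5 + 3))*(-3) - 167) = (14 - 2*⅒)*((9*(-⅐) - 9*(-2))*(-3) - 167) = (14 - ⅕)*((-9/7 + 18)*(-3) - 167) = 69*((117/7)*(-3) - 167)/5 = 69*(-351/7 - 167)/5 = (69/5)*(-1520/7) = -20976/7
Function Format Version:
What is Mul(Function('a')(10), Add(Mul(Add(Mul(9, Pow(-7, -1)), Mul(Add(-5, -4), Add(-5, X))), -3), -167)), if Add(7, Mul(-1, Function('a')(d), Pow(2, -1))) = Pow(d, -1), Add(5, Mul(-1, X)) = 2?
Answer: Rational(-20976, 7) ≈ -2996.6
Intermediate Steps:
X = 3 (X = Add(5, Mul(-1, 2)) = Add(5, -2) = 3)
Function('a')(d) = Add(14, Mul(-2, Pow(d, -1)))
Mul(Function('a')(10), Add(Mul(Add(Mul(9, Pow(-7, -1)), Mul(Add(-5, -4), Add(-5, X))), -3), -167)) = Mul(Add(14, Mul(-2, Pow(10, -1))), Add(Mul(Add(Mul(9, Pow(-7, -1)), Mul(Add(-5, -4), Add(-5, 3))), -3), -167)) = Mul(Add(14, Mul(-2, Rational(1, 10))), Add(Mul(Add(Mul(9, Rational(-1, 7)), Mul(-9, -2)), -3), -167)) = Mul(Add(14, Rational(-1, 5)), Add(Mul(Add(Rational(-9, 7), 18), -3), -167)) = Mul(Rational(69, 5), Add(Mul(Rational(117, 7), -3), -167)) = Mul(Rational(69, 5), Add(Rational(-351, 7), -167)) = Mul(Rational(69, 5), Rational(-1520, 7)) = Rational(-20976, 7)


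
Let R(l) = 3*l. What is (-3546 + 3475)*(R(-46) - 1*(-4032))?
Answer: -276474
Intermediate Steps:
(-3546 + 3475)*(R(-46) - 1*(-4032)) = (-3546 + 3475)*(3*(-46) - 1*(-4032)) = -71*(-138 + 4032) = -71*3894 = -276474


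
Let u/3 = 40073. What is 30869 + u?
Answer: 151088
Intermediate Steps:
u = 120219 (u = 3*40073 = 120219)
30869 + u = 30869 + 120219 = 151088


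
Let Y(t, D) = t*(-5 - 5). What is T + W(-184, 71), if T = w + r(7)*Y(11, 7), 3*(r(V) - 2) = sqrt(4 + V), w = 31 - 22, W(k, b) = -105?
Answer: -316 - 110*sqrt(11)/3 ≈ -437.61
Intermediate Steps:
Y(t, D) = -10*t (Y(t, D) = t*(-10) = -10*t)
w = 9
r(V) = 2 + sqrt(4 + V)/3
T = -211 - 110*sqrt(11)/3 (T = 9 + (2 + sqrt(4 + 7)/3)*(-10*11) = 9 + (2 + sqrt(11)/3)*(-110) = 9 + (-220 - 110*sqrt(11)/3) = -211 - 110*sqrt(11)/3 ≈ -332.61)
T + W(-184, 71) = (-211 - 110*sqrt(11)/3) - 105 = -316 - 110*sqrt(11)/3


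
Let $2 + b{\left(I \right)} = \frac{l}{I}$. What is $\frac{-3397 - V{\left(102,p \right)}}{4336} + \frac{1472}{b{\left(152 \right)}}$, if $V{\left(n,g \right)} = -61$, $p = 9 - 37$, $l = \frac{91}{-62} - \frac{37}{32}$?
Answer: $- \frac{6338207017}{8676878} \approx -730.47$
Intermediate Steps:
$l = - \frac{2603}{992}$ ($l = 91 \left(- \frac{1}{62}\right) - \frac{37}{32} = - \frac{91}{62} - \frac{37}{32} = - \frac{2603}{992} \approx -2.624$)
$p = -28$ ($p = 9 - 37 = -28$)
$b{\left(I \right)} = -2 - \frac{2603}{992 I}$
$\frac{-3397 - V{\left(102,p \right)}}{4336} + \frac{1472}{b{\left(152 \right)}} = \frac{-3397 - -61}{4336} + \frac{1472}{-2 - \frac{2603}{992 \cdot 152}} = \left(-3397 + 61\right) \frac{1}{4336} + \frac{1472}{-2 - \frac{137}{7936}} = \left(-3336\right) \frac{1}{4336} + \frac{1472}{-2 - \frac{137}{7936}} = - \frac{417}{542} + \frac{1472}{- \frac{16009}{7936}} = - \frac{417}{542} + 1472 \left(- \frac{7936}{16009}\right) = - \frac{417}{542} - \frac{11681792}{16009} = - \frac{6338207017}{8676878}$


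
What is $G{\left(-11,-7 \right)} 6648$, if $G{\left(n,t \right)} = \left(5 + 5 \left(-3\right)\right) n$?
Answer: $731280$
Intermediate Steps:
$G{\left(n,t \right)} = - 10 n$ ($G{\left(n,t \right)} = \left(5 - 15\right) n = - 10 n$)
$G{\left(-11,-7 \right)} 6648 = \left(-10\right) \left(-11\right) 6648 = 110 \cdot 6648 = 731280$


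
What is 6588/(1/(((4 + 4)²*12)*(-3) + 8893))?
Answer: 43408332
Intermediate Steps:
6588/(1/(((4 + 4)²*12)*(-3) + 8893)) = 6588/(1/((8²*12)*(-3) + 8893)) = 6588/(1/((64*12)*(-3) + 8893)) = 6588/(1/(768*(-3) + 8893)) = 6588/(1/(-2304 + 8893)) = 6588/(1/6589) = 6588*6589 = 43408332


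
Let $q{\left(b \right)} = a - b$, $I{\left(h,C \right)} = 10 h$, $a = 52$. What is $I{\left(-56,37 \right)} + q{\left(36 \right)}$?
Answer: $-544$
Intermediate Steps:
$q{\left(b \right)} = 52 - b$
$I{\left(-56,37 \right)} + q{\left(36 \right)} = 10 \left(-56\right) + \left(52 - 36\right) = -560 + \left(52 - 36\right) = -560 + 16 = -544$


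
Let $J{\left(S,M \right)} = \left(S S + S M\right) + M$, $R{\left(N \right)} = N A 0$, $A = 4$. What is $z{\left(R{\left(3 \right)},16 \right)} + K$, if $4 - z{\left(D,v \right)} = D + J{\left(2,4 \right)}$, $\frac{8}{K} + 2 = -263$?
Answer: $- \frac{3188}{265} \approx -12.03$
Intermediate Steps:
$K = - \frac{8}{265}$ ($K = \frac{8}{-2 - 263} = \frac{8}{-265} = 8 \left(- \frac{1}{265}\right) = - \frac{8}{265} \approx -0.030189$)
$R{\left(N \right)} = 0$ ($R{\left(N \right)} = N 4 \cdot 0 = 4 N 0 = 0$)
$J{\left(S,M \right)} = M + S^{2} + M S$ ($J{\left(S,M \right)} = \left(S^{2} + M S\right) + M = M + S^{2} + M S$)
$z{\left(D,v \right)} = -12 - D$ ($z{\left(D,v \right)} = 4 - \left(D + \left(4 + 2^{2} + 4 \cdot 2\right)\right) = 4 - \left(D + \left(4 + 4 + 8\right)\right) = 4 - \left(D + 16\right) = 4 - \left(16 + D\right) = -12 - D$)
$z{\left(R{\left(3 \right)},16 \right)} + K = \left(-12 - 0\right) - \frac{8}{265} = \left(-12 + 0\right) - \frac{8}{265} = -12 - \frac{8}{265} = - \frac{3188}{265}$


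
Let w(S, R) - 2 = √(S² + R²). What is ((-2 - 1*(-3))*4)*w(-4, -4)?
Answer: 8 + 16*√2 ≈ 30.627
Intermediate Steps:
w(S, R) = 2 + √(R² + S²) (w(S, R) = 2 + √(S² + R²) = 2 + √(R² + S²))
((-2 - 1*(-3))*4)*w(-4, -4) = ((-2 - 1*(-3))*4)*(2 + √((-4)² + (-4)²)) = ((-2 + 3)*4)*(2 + √(16 + 16)) = (1*4)*(2 + √32) = 4*(2 + 4*√2) = 8 + 16*√2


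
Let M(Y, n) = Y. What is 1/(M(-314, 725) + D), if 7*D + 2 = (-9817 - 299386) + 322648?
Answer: 7/11245 ≈ 0.00062250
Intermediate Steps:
D = 13443/7 (D = -2/7 + ((-9817 - 299386) + 322648)/7 = -2/7 + (-309203 + 322648)/7 = -2/7 + (⅐)*13445 = -2/7 + 13445/7 = 13443/7 ≈ 1920.4)
1/(M(-314, 725) + D) = 1/(-314 + 13443/7) = 1/(11245/7) = 7/11245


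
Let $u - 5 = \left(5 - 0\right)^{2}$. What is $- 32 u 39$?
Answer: $-37440$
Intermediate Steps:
$u = 30$ ($u = 5 + \left(5 - 0\right)^{2} = 5 + \left(5 + 0\right)^{2} = 5 + 5^{2} = 5 + 25 = 30$)
$- 32 u 39 = \left(-32\right) 30 \cdot 39 = \left(-960\right) 39 = -37440$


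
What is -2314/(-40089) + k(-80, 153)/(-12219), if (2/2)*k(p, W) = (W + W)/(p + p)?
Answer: 756038299/13062599760 ≈ 0.057878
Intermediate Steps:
k(p, W) = W/p (k(p, W) = (W + W)/(p + p) = (2*W)/((2*p)) = (2*W)*(1/(2*p)) = W/p)
-2314/(-40089) + k(-80, 153)/(-12219) = -2314/(-40089) + (153/(-80))/(-12219) = -2314*(-1/40089) + (153*(-1/80))*(-1/12219) = 2314/40089 - 153/80*(-1/12219) = 2314/40089 + 51/325840 = 756038299/13062599760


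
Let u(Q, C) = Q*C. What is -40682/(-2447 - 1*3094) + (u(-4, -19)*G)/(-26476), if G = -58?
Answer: 275380340/36675879 ≈ 7.5085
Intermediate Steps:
u(Q, C) = C*Q
-40682/(-2447 - 1*3094) + (u(-4, -19)*G)/(-26476) = -40682/(-2447 - 1*3094) + (-19*(-4)*(-58))/(-26476) = -40682/(-2447 - 3094) + (76*(-58))*(-1/26476) = -40682/(-5541) - 4408*(-1/26476) = -40682*(-1/5541) + 1102/6619 = 40682/5541 + 1102/6619 = 275380340/36675879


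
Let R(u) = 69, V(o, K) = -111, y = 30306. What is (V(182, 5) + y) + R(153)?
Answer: 30264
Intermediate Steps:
(V(182, 5) + y) + R(153) = (-111 + 30306) + 69 = 30195 + 69 = 30264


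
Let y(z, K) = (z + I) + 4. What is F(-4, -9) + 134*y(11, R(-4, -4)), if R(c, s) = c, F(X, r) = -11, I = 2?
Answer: 2267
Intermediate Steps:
y(z, K) = 6 + z (y(z, K) = (z + 2) + 4 = (2 + z) + 4 = 6 + z)
F(-4, -9) + 134*y(11, R(-4, -4)) = -11 + 134*(6 + 11) = -11 + 134*17 = -11 + 2278 = 2267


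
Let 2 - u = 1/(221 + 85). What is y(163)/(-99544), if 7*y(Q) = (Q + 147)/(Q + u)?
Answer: -23715/8795284778 ≈ -2.6963e-6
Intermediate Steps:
u = 611/306 (u = 2 - 1/(221 + 85) = 2 - 1/306 = 611/306 ≈ 1.9967)
y(Q) = (147 + Q)/(7*(611/306 + Q)) (y(Q) = ((Q + 147)/(Q + 611/306))/7 = ((147 + Q)/(611/306 + Q))/7 = (147 + Q)/(7*(611/306 + Q)))
y(163)/(-99544) = (306*(147 + 163)/(7*(611 + 306*163)))/(-99544) = ((306/7)*310/(611 + 49878))*(-1/99544) = ((306/7)*310/50489)*(-1/99544) = ((306/7)*(1/50489)*310)*(-1/99544) = (94860/353423)*(-1/99544) = -23715/8795284778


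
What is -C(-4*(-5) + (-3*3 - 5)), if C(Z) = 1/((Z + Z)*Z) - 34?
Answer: 2447/72 ≈ 33.986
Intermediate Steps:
C(Z) = -34 + 1/(2*Z**2) (C(Z) = 1/(((2*Z))*Z) - 34 = (1/(2*Z))/Z - 34 = 1/(2*Z**2) - 34 = -34 + 1/(2*Z**2))
-C(-4*(-5) + (-3*3 - 5)) = -(-34 + 1/(2*(-4*(-5) + (-3*3 - 5))**2)) = -(-34 + 1/(2*(20 + (-9 - 5))**2)) = -(-34 + 1/(2*(20 - 14)**2)) = -(-34 + (1/2)/6**2) = -(-34 + (1/2)*(1/36)) = -(-34 + 1/72) = -1*(-2447/72) = 2447/72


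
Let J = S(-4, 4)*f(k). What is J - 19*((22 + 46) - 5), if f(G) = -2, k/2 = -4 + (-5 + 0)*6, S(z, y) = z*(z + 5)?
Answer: -1189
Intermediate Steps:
S(z, y) = z*(5 + z)
k = -68 (k = 2*(-4 + (-5 + 0)*6) = 2*(-4 - 5*6) = 2*(-4 - 30) = 2*(-34) = -68)
J = 8 (J = -4*(5 - 4)*(-2) = -4*1*(-2) = -4*(-2) = 8)
J - 19*((22 + 46) - 5) = 8 - 19*((22 + 46) - 5) = 8 - 19*(68 - 5) = 8 - 19*63 = 8 - 1197 = -1189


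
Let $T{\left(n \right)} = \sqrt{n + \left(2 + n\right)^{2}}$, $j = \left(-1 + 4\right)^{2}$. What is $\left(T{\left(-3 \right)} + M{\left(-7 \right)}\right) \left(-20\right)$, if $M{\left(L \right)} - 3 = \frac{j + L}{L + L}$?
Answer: $- \frac{400}{7} - 20 i \sqrt{2} \approx -57.143 - 28.284 i$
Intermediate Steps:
$j = 9$ ($j = 3^{2} = 9$)
$M{\left(L \right)} = 3 + \frac{9 + L}{2 L}$ ($M{\left(L \right)} = 3 + \frac{9 + L}{L + L} = 3 + \frac{9 + L}{2 L}$)
$\left(T{\left(-3 \right)} + M{\left(-7 \right)}\right) \left(-20\right) = \left(\sqrt{-3 + \left(2 - 3\right)^{2}} + \frac{9 + 7 \left(-7\right)}{2 \left(-7\right)}\right) \left(-20\right) = \left(\sqrt{-3 + \left(-1\right)^{2}} + \frac{1}{2} \left(- \frac{1}{7}\right) \left(9 - 49\right)\right) \left(-20\right) = \left(\sqrt{-3 + 1} + \frac{1}{2} \left(- \frac{1}{7}\right) \left(-40\right)\right) \left(-20\right) = \left(\sqrt{-2} + \frac{20}{7}\right) \left(-20\right) = \left(i \sqrt{2} + \frac{20}{7}\right) \left(-20\right) = \left(\frac{20}{7} + i \sqrt{2}\right) \left(-20\right) = - \frac{400}{7} - 20 i \sqrt{2}$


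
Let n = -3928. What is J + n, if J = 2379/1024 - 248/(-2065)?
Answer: -8300825093/2114560 ≈ -3925.6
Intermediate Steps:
J = 5166587/2114560 (J = 2379*(1/1024) - 248*(-1/2065) = 2379/1024 + 248/2065 = 5166587/2114560 ≈ 2.4433)
J + n = 5166587/2114560 - 3928 = -8300825093/2114560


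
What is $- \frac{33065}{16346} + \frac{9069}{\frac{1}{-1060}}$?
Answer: $- \frac{157136419505}{16346} \approx -9.6131 \cdot 10^{6}$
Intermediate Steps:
$- \frac{33065}{16346} + \frac{9069}{\frac{1}{-1060}} = \left(-33065\right) \frac{1}{16346} + \frac{9069}{- \frac{1}{1060}} = - \frac{33065}{16346} + 9069 \left(-1060\right) = - \frac{33065}{16346} - 9613140 = - \frac{157136419505}{16346}$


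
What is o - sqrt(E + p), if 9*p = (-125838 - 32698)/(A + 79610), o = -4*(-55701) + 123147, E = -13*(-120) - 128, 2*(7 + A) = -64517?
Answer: 345951 - 2*sqrt(7276635890)/4509 ≈ 3.4591e+5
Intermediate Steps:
A = -64531/2 (A = -7 + (1/2)*(-64517) = -7 - 64517/2 = -64531/2 ≈ -32266.)
E = 1432 (E = 1560 - 128 = 1432)
o = 345951 (o = 222804 + 123147 = 345951)
p = -45296/121743 (p = ((-125838 - 32698)/(-64531/2 + 79610))/9 = (-158536/94689/2)/9 = (-158536*2/94689)/9 = (1/9)*(-45296/13527) = -45296/121743 ≈ -0.37206)
o - sqrt(E + p) = 345951 - sqrt(1432 - 45296/121743) = 345951 - sqrt(174290680/121743) = 345951 - 2*sqrt(7276635890)/4509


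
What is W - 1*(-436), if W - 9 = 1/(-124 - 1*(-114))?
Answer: 4449/10 ≈ 444.90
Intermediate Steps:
W = 89/10 (W = 9 + 1/(-124 - 1*(-114)) = 9 + 1/(-124 + 114) = 9 + 1/(-10) = 9 - 1/10 = 89/10 ≈ 8.9000)
W - 1*(-436) = 89/10 - 1*(-436) = 89/10 + 436 = 4449/10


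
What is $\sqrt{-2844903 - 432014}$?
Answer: $i \sqrt{3276917} \approx 1810.2 i$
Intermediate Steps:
$\sqrt{-2844903 - 432014} = \sqrt{-3276917} = i \sqrt{3276917}$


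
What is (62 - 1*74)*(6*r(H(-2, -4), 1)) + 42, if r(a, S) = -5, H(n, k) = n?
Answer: 402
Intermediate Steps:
(62 - 1*74)*(6*r(H(-2, -4), 1)) + 42 = (62 - 1*74)*(6*(-5)) + 42 = (62 - 74)*(-30) + 42 = -12*(-30) + 42 = 360 + 42 = 402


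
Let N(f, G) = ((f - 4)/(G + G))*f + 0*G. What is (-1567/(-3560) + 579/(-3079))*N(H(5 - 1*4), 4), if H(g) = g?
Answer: -8290659/87689920 ≈ -0.094545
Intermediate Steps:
N(f, G) = f*(-4 + f)/(2*G) (N(f, G) = ((-4 + f)/((2*G)))*f + 0 = ((-4 + f)*(1/(2*G)))*f + 0 = ((-4 + f)/(2*G))*f + 0 = f*(-4 + f)/(2*G) + 0 = f*(-4 + f)/(2*G))
(-1567/(-3560) + 579/(-3079))*N(H(5 - 1*4), 4) = (-1567/(-3560) + 579/(-3079))*((½)*(5 - 1*4)*(-4 + (5 - 1*4))/4) = (-1567*(-1/3560) + 579*(-1/3079))*((½)*(5 - 4)*(¼)*(-4 + (5 - 4))) = (1567/3560 - 579/3079)*((½)*1*(¼)*(-4 + 1)) = 2763553*((½)*1*(¼)*(-3))/10961240 = (2763553/10961240)*(-3/8) = -8290659/87689920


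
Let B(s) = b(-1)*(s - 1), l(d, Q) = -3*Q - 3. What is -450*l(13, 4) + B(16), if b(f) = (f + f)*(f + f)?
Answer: 6810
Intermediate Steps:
b(f) = 4*f² (b(f) = (2*f)*(2*f) = 4*f²)
l(d, Q) = -3 - 3*Q
B(s) = -4 + 4*s (B(s) = (4*(-1)²)*(s - 1) = (4*1)*(-1 + s) = 4*(-1 + s) = -4 + 4*s)
-450*l(13, 4) + B(16) = -450*(-3 - 3*4) + (-4 + 4*16) = -450*(-3 - 12) + (-4 + 64) = -450*(-15) + 60 = 6750 + 60 = 6810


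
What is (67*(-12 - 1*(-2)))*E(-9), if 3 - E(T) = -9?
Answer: -8040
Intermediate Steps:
E(T) = 12 (E(T) = 3 - 1*(-9) = 3 + 9 = 12)
(67*(-12 - 1*(-2)))*E(-9) = (67*(-12 - 1*(-2)))*12 = (67*(-12 + 2))*12 = (67*(-10))*12 = -670*12 = -8040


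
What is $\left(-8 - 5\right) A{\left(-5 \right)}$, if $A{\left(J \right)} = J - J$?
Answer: $0$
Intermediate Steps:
$A{\left(J \right)} = 0$
$\left(-8 - 5\right) A{\left(-5 \right)} = \left(-8 - 5\right) 0 = \left(-13\right) 0 = 0$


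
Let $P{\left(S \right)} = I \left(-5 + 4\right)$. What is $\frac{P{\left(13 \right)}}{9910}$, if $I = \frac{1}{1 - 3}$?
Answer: $\frac{1}{19820} \approx 5.0454 \cdot 10^{-5}$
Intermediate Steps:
$I = - \frac{1}{2}$ ($I = \frac{1}{-2} = - \frac{1}{2} \approx -0.5$)
$P{\left(S \right)} = \frac{1}{2}$ ($P{\left(S \right)} = - \frac{-5 + 4}{2} = \left(- \frac{1}{2}\right) \left(-1\right) = \frac{1}{2}$)
$\frac{P{\left(13 \right)}}{9910} = \frac{1}{2 \cdot 9910} = \frac{1}{2} \cdot \frac{1}{9910} = \frac{1}{19820}$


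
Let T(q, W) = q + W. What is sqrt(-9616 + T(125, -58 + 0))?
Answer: 3*I*sqrt(1061) ≈ 97.719*I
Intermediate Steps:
T(q, W) = W + q
sqrt(-9616 + T(125, -58 + 0)) = sqrt(-9616 + ((-58 + 0) + 125)) = sqrt(-9616 + (-58 + 125)) = sqrt(-9616 + 67) = sqrt(-9549) = 3*I*sqrt(1061)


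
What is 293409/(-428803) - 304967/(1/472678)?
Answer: -61812463423097087/428803 ≈ -1.4415e+11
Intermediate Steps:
293409/(-428803) - 304967/(1/472678) = 293409*(-1/428803) - 304967/1/472678 = -293409/428803 - 304967*472678 = -293409/428803 - 144151191626 = -61812463423097087/428803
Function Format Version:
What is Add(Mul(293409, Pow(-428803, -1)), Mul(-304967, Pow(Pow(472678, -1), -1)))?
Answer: Rational(-61812463423097087, 428803) ≈ -1.4415e+11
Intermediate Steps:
Add(Mul(293409, Pow(-428803, -1)), Mul(-304967, Pow(Pow(472678, -1), -1))) = Add(Mul(293409, Rational(-1, 428803)), Mul(-304967, Pow(Rational(1, 472678), -1))) = Add(Rational(-293409, 428803), Mul(-304967, 472678)) = Add(Rational(-293409, 428803), -144151191626) = Rational(-61812463423097087, 428803)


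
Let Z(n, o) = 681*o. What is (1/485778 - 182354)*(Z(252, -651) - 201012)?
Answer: 19026065903415991/161926 ≈ 1.1750e+11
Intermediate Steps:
(1/485778 - 182354)*(Z(252, -651) - 201012) = (1/485778 - 182354)*(681*(-651) - 201012) = (1/485778 - 182354)*(-443331 - 201012) = -88583561411/485778*(-644343) = 19026065903415991/161926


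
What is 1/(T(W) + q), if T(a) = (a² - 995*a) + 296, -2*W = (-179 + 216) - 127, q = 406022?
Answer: 1/363568 ≈ 2.7505e-6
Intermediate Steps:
W = 45 (W = -((-179 + 216) - 127)/2 = -(37 - 127)/2 = -½*(-90) = 45)
T(a) = 296 + a² - 995*a
1/(T(W) + q) = 1/((296 + 45² - 995*45) + 406022) = 1/((296 + 2025 - 44775) + 406022) = 1/(-42454 + 406022) = 1/363568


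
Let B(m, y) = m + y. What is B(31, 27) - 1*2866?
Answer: -2808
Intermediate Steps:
B(31, 27) - 1*2866 = (31 + 27) - 1*2866 = 58 - 2866 = -2808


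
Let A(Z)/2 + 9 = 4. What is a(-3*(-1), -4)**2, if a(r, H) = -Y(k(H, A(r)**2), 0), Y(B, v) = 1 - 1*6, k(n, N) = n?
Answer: 25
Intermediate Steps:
A(Z) = -10 (A(Z) = -18 + 2*4 = -18 + 8 = -10)
Y(B, v) = -5 (Y(B, v) = 1 - 6 = -5)
a(r, H) = 5 (a(r, H) = -1*(-5) = 5)
a(-3*(-1), -4)**2 = 5**2 = 25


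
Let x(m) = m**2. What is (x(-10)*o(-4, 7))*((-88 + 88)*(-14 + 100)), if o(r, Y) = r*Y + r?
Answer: 0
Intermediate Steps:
o(r, Y) = r + Y*r (o(r, Y) = Y*r + r = r + Y*r)
(x(-10)*o(-4, 7))*((-88 + 88)*(-14 + 100)) = ((-10)**2*(-4*(1 + 7)))*((-88 + 88)*(-14 + 100)) = (100*(-4*8))*(0*86) = (100*(-32))*0 = -3200*0 = 0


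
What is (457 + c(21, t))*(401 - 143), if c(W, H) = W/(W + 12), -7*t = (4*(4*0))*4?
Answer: 1298772/11 ≈ 1.1807e+5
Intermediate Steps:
t = 0 (t = -4*(4*0)*4/7 = -4*0*4/7 = -0*4 = -1/7*0 = 0)
c(W, H) = W/(12 + W)
(457 + c(21, t))*(401 - 143) = (457 + 21/(12 + 21))*(401 - 143) = (457 + 21/33)*258 = (457 + 21*(1/33))*258 = (457 + 7/11)*258 = (5034/11)*258 = 1298772/11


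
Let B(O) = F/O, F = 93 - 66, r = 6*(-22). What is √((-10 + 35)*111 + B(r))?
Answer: √1343001/22 ≈ 52.676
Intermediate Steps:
r = -132
F = 27
B(O) = 27/O
√((-10 + 35)*111 + B(r)) = √((-10 + 35)*111 + 27/(-132)) = √(25*111 + 27*(-1/132)) = √(2775 - 9/44) = √(122091/44) = √1343001/22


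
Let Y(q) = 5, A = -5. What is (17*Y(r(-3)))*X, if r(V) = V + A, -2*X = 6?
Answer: -255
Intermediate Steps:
X = -3 (X = -1/2*6 = -3)
r(V) = -5 + V (r(V) = V - 5 = -5 + V)
(17*Y(r(-3)))*X = (17*5)*(-3) = 85*(-3) = -255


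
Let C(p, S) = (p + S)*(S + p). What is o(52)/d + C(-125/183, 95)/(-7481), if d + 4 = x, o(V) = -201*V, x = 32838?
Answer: -6200025167434/4112970858153 ≈ -1.5074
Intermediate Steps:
d = 32834 (d = -4 + 32838 = 32834)
C(p, S) = (S + p)² (C(p, S) = (S + p)*(S + p) = (S + p)²)
o(52)/d + C(-125/183, 95)/(-7481) = -201*52/32834 + (95 - 125/183)²/(-7481) = -10452*1/32834 + (95 - 125*1/183)²*(-1/7481) = -5226/16417 + (95 - 125/183)²*(-1/7481) = -5226/16417 + (17260/183)²*(-1/7481) = -5226/16417 + (297907600/33489)*(-1/7481) = -5226/16417 - 297907600/250531209 = -6200025167434/4112970858153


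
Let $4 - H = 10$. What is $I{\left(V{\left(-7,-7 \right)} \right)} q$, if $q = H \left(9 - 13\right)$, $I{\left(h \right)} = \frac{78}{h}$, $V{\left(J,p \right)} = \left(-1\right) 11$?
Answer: $- \frac{1872}{11} \approx -170.18$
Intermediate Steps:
$V{\left(J,p \right)} = -11$
$H = -6$ ($H = 4 - 10 = -6$)
$q = 24$ ($q = - 6 \left(9 - 13\right) = \left(-6\right) \left(-4\right) = 24$)
$I{\left(V{\left(-7,-7 \right)} \right)} q = \frac{78}{-11} \cdot 24 = 78 \left(- \frac{1}{11}\right) 24 = \left(- \frac{78}{11}\right) 24 = - \frac{1872}{11}$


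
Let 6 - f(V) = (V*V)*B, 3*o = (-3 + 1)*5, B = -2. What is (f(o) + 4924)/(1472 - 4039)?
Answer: -44570/23103 ≈ -1.9292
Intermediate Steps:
o = -10/3 (o = ((-3 + 1)*5)/3 = (-2*5)/3 = (1/3)*(-10) = -10/3 ≈ -3.3333)
f(V) = 6 + 2*V**2 (f(V) = 6 - V*V*(-2) = 6 - V**2*(-2) = 6 - (-2)*V**2 = 6 + 2*V**2)
(f(o) + 4924)/(1472 - 4039) = ((6 + 2*(-10/3)**2) + 4924)/(1472 - 4039) = ((6 + 2*(100/9)) + 4924)/(-2567) = ((6 + 200/9) + 4924)*(-1/2567) = (254/9 + 4924)*(-1/2567) = (44570/9)*(-1/2567) = -44570/23103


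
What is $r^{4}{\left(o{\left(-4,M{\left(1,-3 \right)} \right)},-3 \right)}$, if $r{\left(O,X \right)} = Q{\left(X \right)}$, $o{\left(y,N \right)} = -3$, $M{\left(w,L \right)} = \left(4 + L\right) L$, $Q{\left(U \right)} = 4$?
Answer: $256$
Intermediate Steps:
$M{\left(w,L \right)} = L \left(4 + L\right)$
$r{\left(O,X \right)} = 4$
$r^{4}{\left(o{\left(-4,M{\left(1,-3 \right)} \right)},-3 \right)} = 4^{4} = 256$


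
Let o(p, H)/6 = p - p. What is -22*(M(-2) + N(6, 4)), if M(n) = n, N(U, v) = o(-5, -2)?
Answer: 44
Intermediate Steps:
o(p, H) = 0 (o(p, H) = 6*(p - p) = 6*0 = 0)
N(U, v) = 0
-22*(M(-2) + N(6, 4)) = -22*(-2 + 0) = -22*(-2) = 44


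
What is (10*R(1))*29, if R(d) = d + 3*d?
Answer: 1160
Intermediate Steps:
R(d) = 4*d
(10*R(1))*29 = (10*(4*1))*29 = (10*4)*29 = 40*29 = 1160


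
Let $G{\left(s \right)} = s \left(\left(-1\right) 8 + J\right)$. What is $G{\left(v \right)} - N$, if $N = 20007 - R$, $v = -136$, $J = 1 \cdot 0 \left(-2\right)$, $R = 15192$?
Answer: $-3727$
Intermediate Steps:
$J = 0$ ($J = 0 \left(-2\right) = 0$)
$G{\left(s \right)} = - 8 s$ ($G{\left(s \right)} = s \left(\left(-1\right) 8 + 0\right) = s \left(-8 + 0\right) = s \left(-8\right) = - 8 s$)
$N = 4815$ ($N = 20007 - 15192 = 4815$)
$G{\left(v \right)} - N = \left(-8\right) \left(-136\right) - 4815 = 1088 - 4815 = -3727$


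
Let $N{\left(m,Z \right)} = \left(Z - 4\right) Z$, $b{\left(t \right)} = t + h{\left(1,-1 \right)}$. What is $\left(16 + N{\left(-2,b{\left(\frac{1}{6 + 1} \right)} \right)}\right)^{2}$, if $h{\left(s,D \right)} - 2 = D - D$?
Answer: $\frac{346921}{2401} \approx 144.49$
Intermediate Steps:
$h{\left(s,D \right)} = 2$ ($h{\left(s,D \right)} = 2 + \left(D - D\right) = 2 + 0 = 2$)
$b{\left(t \right)} = 2 + t$ ($b{\left(t \right)} = t + 2 = 2 + t$)
$N{\left(m,Z \right)} = Z \left(-4 + Z\right)$ ($N{\left(m,Z \right)} = \left(-4 + Z\right) Z = Z \left(-4 + Z\right)$)
$\left(16 + N{\left(-2,b{\left(\frac{1}{6 + 1} \right)} \right)}\right)^{2} = \left(16 + \left(2 + \frac{1}{6 + 1}\right) \left(-4 + \left(2 + \frac{1}{6 + 1}\right)\right)\right)^{2} = \left(16 + \left(2 + \frac{1}{7}\right) \left(-4 + \left(2 + \frac{1}{7}\right)\right)\right)^{2} = \left(16 + \frac{15 \left(-4 + \frac{15}{7}\right)}{7}\right)^{2} = \left(16 + \frac{15}{7} \left(- \frac{13}{7}\right)\right)^{2} = \left(16 - \frac{195}{49}\right)^{2} = \left(\frac{589}{49}\right)^{2} = \frac{346921}{2401}$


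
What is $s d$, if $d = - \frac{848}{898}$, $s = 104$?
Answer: $- \frac{44096}{449} \approx -98.209$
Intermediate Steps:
$d = - \frac{424}{449}$ ($d = \left(-848\right) \frac{1}{898} = - \frac{424}{449} \approx -0.94432$)
$s d = 104 \left(- \frac{424}{449}\right) = - \frac{44096}{449}$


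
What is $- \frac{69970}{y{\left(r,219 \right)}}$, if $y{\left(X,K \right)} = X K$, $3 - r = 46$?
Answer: $\frac{69970}{9417} \approx 7.4302$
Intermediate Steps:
$r = -43$ ($r = 3 - 46 = -43$)
$y{\left(X,K \right)} = K X$
$- \frac{69970}{y{\left(r,219 \right)}} = - \frac{69970}{219 \left(-43\right)} = - \frac{69970}{-9417} = \left(-69970\right) \left(- \frac{1}{9417}\right) = \frac{69970}{9417}$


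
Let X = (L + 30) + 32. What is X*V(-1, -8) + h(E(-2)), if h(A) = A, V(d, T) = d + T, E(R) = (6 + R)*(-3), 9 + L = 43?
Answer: -876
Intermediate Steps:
L = 34 (L = -9 + 43 = 34)
E(R) = -18 - 3*R
V(d, T) = T + d
X = 96 (X = (34 + 30) + 32 = 64 + 32 = 96)
X*V(-1, -8) + h(E(-2)) = 96*(-8 - 1) + (-18 - 3*(-2)) = 96*(-9) + (-18 + 6) = -864 - 12 = -876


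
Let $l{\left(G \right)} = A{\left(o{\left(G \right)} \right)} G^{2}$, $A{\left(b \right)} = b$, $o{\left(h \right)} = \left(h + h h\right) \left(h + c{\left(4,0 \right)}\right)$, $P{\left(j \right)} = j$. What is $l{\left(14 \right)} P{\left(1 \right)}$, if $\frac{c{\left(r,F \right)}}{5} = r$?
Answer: $1399440$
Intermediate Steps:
$c{\left(r,F \right)} = 5 r$
$o{\left(h \right)} = \left(20 + h\right) \left(h + h^{2}\right)$ ($o{\left(h \right)} = \left(h + h h\right) \left(h + 5 \cdot 4\right) = \left(h + h^{2}\right) \left(h + 20\right) = \left(h + h^{2}\right) \left(20 + h\right) = \left(20 + h\right) \left(h + h^{2}\right)$)
$l{\left(G \right)} = G^{3} \left(20 + G^{2} + 21 G\right)$ ($l{\left(G \right)} = G \left(20 + G^{2} + 21 G\right) G^{2} = G^{3} \left(20 + G^{2} + 21 G\right)$)
$l{\left(14 \right)} P{\left(1 \right)} = 14^{3} \left(20 + 14^{2} + 21 \cdot 14\right) 1 = 2744 \left(20 + 196 + 294\right) 1 = 2744 \cdot 510 \cdot 1 = 1399440 \cdot 1 = 1399440$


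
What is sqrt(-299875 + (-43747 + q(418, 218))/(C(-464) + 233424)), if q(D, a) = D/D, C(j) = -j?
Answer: I*sqrt(256316425707757)/29236 ≈ 547.61*I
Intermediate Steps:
q(D, a) = 1
sqrt(-299875 + (-43747 + q(418, 218))/(C(-464) + 233424)) = sqrt(-299875 + (-43747 + 1)/(-1*(-464) + 233424)) = sqrt(-299875 - 43746/(464 + 233424)) = sqrt(-299875 - 43746/233888) = sqrt(-299875 - 43746*1/233888) = sqrt(-299875 - 21873/116944) = sqrt(-35068603873/116944) = I*sqrt(256316425707757)/29236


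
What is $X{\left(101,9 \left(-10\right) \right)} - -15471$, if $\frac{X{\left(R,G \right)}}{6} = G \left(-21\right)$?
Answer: $26811$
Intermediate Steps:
$X{\left(R,G \right)} = - 126 G$ ($X{\left(R,G \right)} = 6 G \left(-21\right) = 6 \left(- 21 G\right) = - 126 G$)
$X{\left(101,9 \left(-10\right) \right)} - -15471 = - 126 \cdot 9 \left(-10\right) - -15471 = \left(-126\right) \left(-90\right) + 15471 = 11340 + 15471 = 26811$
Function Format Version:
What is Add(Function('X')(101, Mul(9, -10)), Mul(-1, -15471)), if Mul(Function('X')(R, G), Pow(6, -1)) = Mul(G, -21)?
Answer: 26811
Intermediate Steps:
Function('X')(R, G) = Mul(-126, G) (Function('X')(R, G) = Mul(6, Mul(G, -21)) = Mul(6, Mul(-21, G)) = Mul(-126, G))
Add(Function('X')(101, Mul(9, -10)), Mul(-1, -15471)) = Add(Mul(-126, Mul(9, -10)), Mul(-1, -15471)) = Add(Mul(-126, -90), 15471) = Add(11340, 15471) = 26811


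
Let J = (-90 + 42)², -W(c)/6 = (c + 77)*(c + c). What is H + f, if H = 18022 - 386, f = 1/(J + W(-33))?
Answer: 347923009/19728 ≈ 17636.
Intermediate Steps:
W(c) = -12*c*(77 + c) (W(c) = -6*(c + 77)*(c + c) = -6*(77 + c)*2*c = -12*c*(77 + c))
J = 2304 (J = (-48)² = 2304)
f = 1/19728 (f = 1/(2304 - 12*(-33)*(77 - 33)) = 1/(2304 - 12*(-33)*44) = 1/(2304 + 17424) = 1/19728 ≈ 5.0689e-5)
H = 17636
H + f = 17636 + 1/19728 = 347923009/19728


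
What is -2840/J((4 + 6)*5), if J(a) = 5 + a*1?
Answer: -568/11 ≈ -51.636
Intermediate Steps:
J(a) = 5 + a
-2840/J((4 + 6)*5) = -2840/(5 + (4 + 6)*5) = -2840/(5 + 10*5) = -2840/(5 + 50) = -2840/55 = -2840*1/55 = -568/11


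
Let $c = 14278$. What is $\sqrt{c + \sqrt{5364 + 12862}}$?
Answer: $\sqrt{14278 + \sqrt{18226}} \approx 120.05$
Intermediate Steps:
$\sqrt{c + \sqrt{5364 + 12862}} = \sqrt{14278 + \sqrt{5364 + 12862}} = \sqrt{14278 + \sqrt{18226}}$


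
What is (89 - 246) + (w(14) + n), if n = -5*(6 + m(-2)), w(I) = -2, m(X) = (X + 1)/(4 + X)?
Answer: -373/2 ≈ -186.50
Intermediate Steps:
m(X) = (1 + X)/(4 + X)
n = -55/2 (n = -5*(6 + (1 - 2)/(4 - 2)) = -5*(6 - 1/2) = -5*(6 + (½)*(-1)) = -5*(6 - ½) = -5*11/2 = -55/2 ≈ -27.500)
(89 - 246) + (w(14) + n) = (89 - 246) + (-2 - 55/2) = -157 - 59/2 = -373/2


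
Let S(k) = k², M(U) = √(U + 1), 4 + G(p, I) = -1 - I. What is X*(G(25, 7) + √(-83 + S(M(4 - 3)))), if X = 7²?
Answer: -588 + 441*I ≈ -588.0 + 441.0*I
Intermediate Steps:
G(p, I) = -5 - I (G(p, I) = -4 + (-1 - I) = -5 - I)
M(U) = √(1 + U)
X = 49
X*(G(25, 7) + √(-83 + S(M(4 - 3)))) = 49*((-5 - 1*7) + √(-83 + (√(1 + (4 - 3)))²)) = 49*((-5 - 7) + √(-83 + (√(1 + 1))²)) = 49*(-12 + √(-83 + (√2)²)) = 49*(-12 + √(-83 + 2)) = 49*(-12 + √(-81)) = 49*(-12 + 9*I) = -588 + 441*I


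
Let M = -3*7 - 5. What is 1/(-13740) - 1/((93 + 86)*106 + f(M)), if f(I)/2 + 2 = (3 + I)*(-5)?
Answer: -183/1465600 ≈ -0.00012486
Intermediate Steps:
M = -26 (M = -21 - 5 = -26)
f(I) = -34 - 10*I (f(I) = -4 + 2*((3 + I)*(-5)) = -4 + 2*(-15 - 5*I) = -4 + (-30 - 10*I) = -34 - 10*I)
1/(-13740) - 1/((93 + 86)*106 + f(M)) = 1/(-13740) - 1/((93 + 86)*106 + (-34 - 10*(-26))) = -1/13740 - 1/(179*106 + (-34 + 260)) = -1/13740 - 1/(18974 + 226) = -1/13740 - 1/19200 = -183/1465600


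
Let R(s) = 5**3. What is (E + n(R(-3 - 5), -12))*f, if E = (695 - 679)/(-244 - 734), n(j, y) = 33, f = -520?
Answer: -8387080/489 ≈ -17152.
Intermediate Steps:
R(s) = 125
E = -8/489 (E = 16/(-978) = 16*(-1/978) = -8/489 ≈ -0.016360)
(E + n(R(-3 - 5), -12))*f = (-8/489 + 33)*(-520) = (16129/489)*(-520) = -8387080/489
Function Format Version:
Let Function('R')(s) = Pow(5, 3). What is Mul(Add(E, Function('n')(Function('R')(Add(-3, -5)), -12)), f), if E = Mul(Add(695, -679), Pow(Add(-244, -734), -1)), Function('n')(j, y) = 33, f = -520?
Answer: Rational(-8387080, 489) ≈ -17152.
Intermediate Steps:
Function('R')(s) = 125
E = Rational(-8, 489) (E = Mul(16, Pow(-978, -1)) = Mul(16, Rational(-1, 978)) = Rational(-8, 489) ≈ -0.016360)
Mul(Add(E, Function('n')(Function('R')(Add(-3, -5)), -12)), f) = Mul(Add(Rational(-8, 489), 33), -520) = Mul(Rational(16129, 489), -520) = Rational(-8387080, 489)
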